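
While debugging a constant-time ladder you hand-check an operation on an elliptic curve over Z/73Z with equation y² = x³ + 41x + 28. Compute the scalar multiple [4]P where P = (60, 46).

(8, 49)

Repeated addition: build up to 4P.
2P: tangent at (60, 46): λ = (3·60² + 41)/(2·46) ≡ 37/19. 19⁻¹ ≡ 50 (mod 73), so λ ≡ 37·50 ≡ 25.
  x = λ² - 60 - 60 = 625 - 120 ≡ 67; y = λ·(60 - 67) - 46 ≡ 71. → (67, 71)
3P: (67, 71) + (60, 46). λ = (46 - 71)/(60 - 67) ≡ 48/66 mod 73. 66⁻¹ ≡ 52 (mod 73) since 66·52 = 3432 ≡ 1, so λ ≡ 14.
  x = λ² - 67 - 60 = 196 - 127 ≡ 69; y = λ·(67 - 69) - 71 ≡ 47. → (69, 47)
4P: (69, 47) + (60, 46). λ = (46 - 47)/(60 - 69) ≡ 72/64 mod 73. 64⁻¹ ≡ 8 (mod 73), so λ ≡ 65.
  x = λ² - 69 - 60 = 4225 - 129 ≡ 8; y = λ·(69 - 8) - 47 ≡ 49. → (8, 49)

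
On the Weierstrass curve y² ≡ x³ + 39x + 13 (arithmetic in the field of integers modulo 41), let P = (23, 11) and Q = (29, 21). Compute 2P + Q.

(39, 38)

First 2P:
Repeated addition: build up to 2P.
2P: tangent at (23, 11): λ = (3·23² + 39)/(2·11) ≡ 27/22. 22⁻¹ ≡ 28 (mod 41) since 22·28 = 616 ≡ 1, so λ ≡ 27·28 ≡ 18.
  x = λ² - 23 - 23 = 324 - 46 ≡ 32; y = λ·(23 - 32) - 11 ≡ 32. → (32, 32)
2P = (32, 32).
Finally 2P + Q:
(32, 32) + (29, 21). λ = (21 - 32)/(29 - 32) ≡ 30/38 mod 41. 38⁻¹ ≡ 27 (mod 41), so λ ≡ 31.
  x = λ² - 32 - 29 = 961 - 61 ≡ 39; y = λ·(32 - 39) - 32 ≡ 38. → (39, 38)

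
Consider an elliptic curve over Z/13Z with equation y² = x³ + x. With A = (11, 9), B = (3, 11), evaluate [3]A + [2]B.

(11, 9)

First 3A:
Repeated addition: build up to 3A.
2A: tangent at (11, 9): λ = (3·11² + 1)/(2·9) ≡ 0/5. 5⁻¹ ≡ 8 (mod 13), so λ ≡ 0·8 ≡ 0.
  x = λ² - 11 - 11 = 0 - 22 ≡ 4; y = λ·(11 - 4) - 9 ≡ 4. → (4, 4)
3A: (4, 4) + (11, 9). λ = (9 - 4)/(11 - 4) ≡ 5/7 mod 13. 7⁻¹ ≡ 2 (mod 13) since 7·2 = 14 ≡ 1, so λ ≡ 10.
  x = λ² - 4 - 11 = 100 - 15 ≡ 7; y = λ·(4 - 7) - 4 ≡ 5. → (7, 5)
3A = (7, 5).
Next 2B:
Repeated addition: build up to 2B.
2B: tangent at (3, 11): λ = (3·3² + 1)/(2·11) ≡ 2/9. 9⁻¹ ≡ 3 (mod 13) since 9·3 = 27 ≡ 1, so λ ≡ 2·3 ≡ 6.
  x = λ² - 3 - 3 = 36 - 6 ≡ 4; y = λ·(3 - 4) - 11 ≡ 9. → (4, 9)
2B = (4, 9).
Finally 3A + 2B:
(7, 5) + (4, 9). λ = (9 - 5)/(4 - 7) ≡ 4/10 mod 13. 10⁻¹ ≡ 4 (mod 13) since 10·4 = 40 ≡ 1, so λ ≡ 3.
  x = λ² - 7 - 4 = 9 - 11 ≡ 11; y = λ·(7 - 11) - 5 ≡ 9. → (11, 9)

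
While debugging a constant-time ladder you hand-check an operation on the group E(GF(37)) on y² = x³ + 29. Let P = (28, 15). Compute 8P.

Repeated addition: build up to 8P.
2P: tangent at (28, 15): λ = (3·28² + 0)/(2·15) ≡ 21/30. 30⁻¹ ≡ 21 (mod 37) since 30·21 = 630 ≡ 1, so λ ≡ 21·21 ≡ 34.
  x = λ² - 28 - 28 = 1156 - 56 ≡ 27; y = λ·(28 - 27) - 15 ≡ 19. → (27, 19)
3P: (27, 19) + (28, 15). λ = (15 - 19)/(28 - 27) ≡ 33/1 mod 37. 1⁻¹ ≡ 1 (mod 37) since 1·1 = 1 ≡ 1, so λ ≡ 33.
  x = λ² - 27 - 28 = 1089 - 55 ≡ 35; y = λ·(27 - 35) - 19 ≡ 13. → (35, 13)
4P: (35, 13) + (28, 15). λ = (15 - 13)/(28 - 35) ≡ 2/30 mod 37. 30⁻¹ ≡ 21 (mod 37), so λ ≡ 5.
  x = λ² - 35 - 28 = 25 - 63 ≡ 36; y = λ·(35 - 36) - 13 ≡ 19. → (36, 19)
5P: (36, 19) + (28, 15). λ = (15 - 19)/(28 - 36) ≡ 33/29 mod 37. 29⁻¹ ≡ 23 (mod 37), so λ ≡ 19.
  x = λ² - 36 - 28 = 361 - 64 ≡ 1; y = λ·(36 - 1) - 19 ≡ 17. → (1, 17)
6P: (1, 17) + (28, 15). λ = (15 - 17)/(28 - 1) ≡ 35/27 mod 37. 27⁻¹ ≡ 11 (mod 37), so λ ≡ 15.
  x = λ² - 1 - 28 = 225 - 29 ≡ 11; y = λ·(1 - 11) - 17 ≡ 18. → (11, 18)
7P: (11, 18) + (28, 15). λ = (15 - 18)/(28 - 11) ≡ 34/17 mod 37. 17⁻¹ ≡ 24 (mod 37), so λ ≡ 2.
  x = λ² - 11 - 28 = 4 - 39 ≡ 2; y = λ·(11 - 2) - 18 ≡ 0. → (2, 0)
8P: (2, 0) + (28, 15). λ = (15 - 0)/(28 - 2) ≡ 15/26 mod 37. 26⁻¹ ≡ 10 (mod 37) since 26·10 = 260 ≡ 1, so λ ≡ 2.
  x = λ² - 2 - 28 = 4 - 30 ≡ 11; y = λ·(2 - 11) - 0 ≡ 19. → (11, 19)

(11, 19)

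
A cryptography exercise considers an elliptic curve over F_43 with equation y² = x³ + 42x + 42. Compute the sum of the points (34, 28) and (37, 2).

(34, 28) + (37, 2). λ = (2 - 28)/(37 - 34) ≡ 17/3 mod 43. 3⁻¹ ≡ 29 (mod 43) since 3·29 = 87 ≡ 1, so λ ≡ 20.
  x = λ² - 34 - 37 = 400 - 71 ≡ 28; y = λ·(34 - 28) - 28 ≡ 6. → (28, 6)

(28, 6)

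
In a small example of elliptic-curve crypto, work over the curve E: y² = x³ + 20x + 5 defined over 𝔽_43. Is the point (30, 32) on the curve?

no

y² = 32² ≡ 35; x³ + 20x + 5 = 27605 ≡ 42 (mod 43). 35 ≠ 42.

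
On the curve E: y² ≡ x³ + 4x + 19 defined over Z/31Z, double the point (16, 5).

(18, 8)

tangent at (16, 5): λ = (3·16² + 4)/(2·5) ≡ 28/10. 10⁻¹ ≡ 28 (mod 31) since 10·28 = 280 ≡ 1, so λ ≡ 28·28 ≡ 9.
  x = λ² - 16 - 16 = 81 - 32 ≡ 18; y = λ·(16 - 18) - 5 ≡ 8. → (18, 8)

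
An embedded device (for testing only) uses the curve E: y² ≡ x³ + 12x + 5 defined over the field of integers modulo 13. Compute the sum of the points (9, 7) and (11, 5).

(9, 7) + (11, 5). λ = (5 - 7)/(11 - 9) ≡ 11/2 mod 13. 2⁻¹ ≡ 7 (mod 13), so λ ≡ 12.
  x = λ² - 9 - 11 = 144 - 20 ≡ 7; y = λ·(9 - 7) - 7 ≡ 4. → (7, 4)

(7, 4)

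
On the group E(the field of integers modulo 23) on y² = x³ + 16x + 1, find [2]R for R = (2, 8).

tangent at (2, 8): λ = (3·2² + 16)/(2·8) ≡ 5/16. 16⁻¹ ≡ 13 (mod 23) since 16·13 = 208 ≡ 1, so λ ≡ 5·13 ≡ 19.
  x = λ² - 2 - 2 = 361 - 4 ≡ 12; y = λ·(2 - 12) - 8 ≡ 9. → (12, 9)

(12, 9)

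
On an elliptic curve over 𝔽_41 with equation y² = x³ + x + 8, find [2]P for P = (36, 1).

tangent at (36, 1): λ = (3·36² + 1)/(2·1) ≡ 35/2. 2⁻¹ ≡ 21 (mod 41) since 2·21 = 42 ≡ 1, so λ ≡ 35·21 ≡ 38.
  x = λ² - 36 - 36 = 1444 - 72 ≡ 19; y = λ·(36 - 19) - 1 ≡ 30. → (19, 30)

(19, 30)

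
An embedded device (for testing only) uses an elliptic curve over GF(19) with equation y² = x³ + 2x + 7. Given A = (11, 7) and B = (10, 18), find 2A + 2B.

(18, 17)

First 2A:
Repeated addition: build up to 2A.
2A: tangent at (11, 7): λ = (3·11² + 2)/(2·7) ≡ 4/14. 14⁻¹ ≡ 15 (mod 19) since 14·15 = 210 ≡ 1, so λ ≡ 4·15 ≡ 3.
  x = λ² - 11 - 11 = 9 - 22 ≡ 6; y = λ·(11 - 6) - 7 ≡ 8. → (6, 8)
2A = (6, 8).
Next 2B:
Repeated addition: build up to 2B.
2B: tangent at (10, 18): λ = (3·10² + 2)/(2·18) ≡ 17/17. 17⁻¹ ≡ 9 (mod 19), so λ ≡ 17·9 ≡ 1.
  x = λ² - 10 - 10 = 1 - 20 ≡ 0; y = λ·(10 - 0) - 18 ≡ 11. → (0, 11)
2B = (0, 11).
Finally 2A + 2B:
(6, 8) + (0, 11). λ = (11 - 8)/(0 - 6) ≡ 3/13 mod 19. 13⁻¹ ≡ 3 (mod 19), so λ ≡ 9.
  x = λ² - 6 - 0 = 81 - 6 ≡ 18; y = λ·(6 - 18) - 8 ≡ 17. → (18, 17)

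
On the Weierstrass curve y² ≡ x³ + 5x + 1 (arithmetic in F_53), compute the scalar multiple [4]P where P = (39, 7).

(51, 6)

Repeated addition: build up to 4P.
2P: tangent at (39, 7): λ = (3·39² + 5)/(2·7) ≡ 10/14. 14⁻¹ ≡ 19 (mod 53), so λ ≡ 10·19 ≡ 31.
  x = λ² - 39 - 39 = 961 - 78 ≡ 35; y = λ·(39 - 35) - 7 ≡ 11. → (35, 11)
3P: (35, 11) + (39, 7). λ = (7 - 11)/(39 - 35) ≡ 49/4 mod 53. 4⁻¹ ≡ 40 (mod 53) since 4·40 = 160 ≡ 1, so λ ≡ 52.
  x = λ² - 35 - 39 = 2704 - 74 ≡ 33; y = λ·(35 - 33) - 11 ≡ 40. → (33, 40)
4P: (33, 40) + (39, 7). λ = (7 - 40)/(39 - 33) ≡ 20/6 mod 53. 6⁻¹ ≡ 9 (mod 53), so λ ≡ 21.
  x = λ² - 33 - 39 = 441 - 72 ≡ 51; y = λ·(33 - 51) - 40 ≡ 6. → (51, 6)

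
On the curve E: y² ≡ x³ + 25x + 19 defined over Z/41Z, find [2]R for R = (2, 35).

tangent at (2, 35): λ = (3·2² + 25)/(2·35) ≡ 37/29. 29⁻¹ ≡ 17 (mod 41), so λ ≡ 37·17 ≡ 14.
  x = λ² - 2 - 2 = 196 - 4 ≡ 28; y = λ·(2 - 28) - 35 ≡ 11. → (28, 11)

(28, 11)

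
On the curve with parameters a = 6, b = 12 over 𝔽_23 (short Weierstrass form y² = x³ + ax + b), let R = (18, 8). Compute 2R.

tangent at (18, 8): λ = (3·18² + 6)/(2·8) ≡ 12/16. 16⁻¹ ≡ 13 (mod 23), so λ ≡ 12·13 ≡ 18.
  x = λ² - 18 - 18 = 324 - 36 ≡ 12; y = λ·(18 - 12) - 8 ≡ 8. → (12, 8)

(12, 8)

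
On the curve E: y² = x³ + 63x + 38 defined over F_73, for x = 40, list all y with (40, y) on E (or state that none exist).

36, 37

x³ + 63x + 38 = 66558 ≡ 55 (mod 73).
Square roots of 55 mod 73: 36 and 37 (since 36² = 1296 ≡ 55).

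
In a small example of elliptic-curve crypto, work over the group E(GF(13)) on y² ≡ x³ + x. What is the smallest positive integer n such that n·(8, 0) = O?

2P: (8, 0) + (8, 0): same x and y₁ ≡ -y₂, so the sum is O.
2P = O, so the order is 2.

2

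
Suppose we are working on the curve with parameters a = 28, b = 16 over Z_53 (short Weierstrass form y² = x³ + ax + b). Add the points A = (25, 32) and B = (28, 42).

(25, 32) + (28, 42). λ = (42 - 32)/(28 - 25) ≡ 10/3 mod 53. 3⁻¹ ≡ 18 (mod 53) since 3·18 = 54 ≡ 1, so λ ≡ 21.
  x = λ² - 25 - 28 = 441 - 53 ≡ 17; y = λ·(25 - 17) - 32 ≡ 30. → (17, 30)

(17, 30)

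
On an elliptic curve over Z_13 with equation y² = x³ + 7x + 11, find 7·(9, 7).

Write P = (9, 7).
Repeated addition: build up to 7P.
2P: tangent at (9, 7): λ = (3·9² + 7)/(2·7) ≡ 3/1. 1⁻¹ ≡ 1 (mod 13), so λ ≡ 3·1 ≡ 3.
  x = λ² - 9 - 9 = 9 - 18 ≡ 4; y = λ·(9 - 4) - 7 ≡ 8. → (4, 8)
3P: (4, 8) + (9, 7). λ = (7 - 8)/(9 - 4) ≡ 12/5 mod 13. 5⁻¹ ≡ 8 (mod 13), so λ ≡ 5.
  x = λ² - 4 - 9 = 25 - 13 ≡ 12; y = λ·(4 - 12) - 8 ≡ 4. → (12, 4)
4P: (12, 4) + (9, 7). λ = (7 - 4)/(9 - 12) ≡ 3/10 mod 13. 10⁻¹ ≡ 4 (mod 13), so λ ≡ 12.
  x = λ² - 12 - 9 = 144 - 21 ≡ 6; y = λ·(12 - 6) - 4 ≡ 3. → (6, 3)
5P: (6, 3) + (9, 7). λ = (7 - 3)/(9 - 6) ≡ 4/3 mod 13. 3⁻¹ ≡ 9 (mod 13) since 3·9 = 27 ≡ 1, so λ ≡ 10.
  x = λ² - 6 - 9 = 100 - 15 ≡ 7; y = λ·(6 - 7) - 3 ≡ 0. → (7, 0)
6P: (7, 0) + (9, 7). λ = (7 - 0)/(9 - 7) ≡ 7/2 mod 13. 2⁻¹ ≡ 7 (mod 13) since 2·7 = 14 ≡ 1, so λ ≡ 10.
  x = λ² - 7 - 9 = 100 - 16 ≡ 6; y = λ·(7 - 6) - 0 ≡ 10. → (6, 10)
7P: (6, 10) + (9, 7). λ = (7 - 10)/(9 - 6) ≡ 10/3 mod 13. 3⁻¹ ≡ 9 (mod 13), so λ ≡ 12.
  x = λ² - 6 - 9 = 144 - 15 ≡ 12; y = λ·(6 - 12) - 10 ≡ 9. → (12, 9)

(12, 9)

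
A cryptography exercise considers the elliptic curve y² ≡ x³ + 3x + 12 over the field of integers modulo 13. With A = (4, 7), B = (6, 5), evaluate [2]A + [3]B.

(5, 10)

First 2A:
Repeated addition: build up to 2A.
2A: tangent at (4, 7): λ = (3·4² + 3)/(2·7) ≡ 12/1. 1⁻¹ ≡ 1 (mod 13), so λ ≡ 12·1 ≡ 12.
  x = λ² - 4 - 4 = 144 - 8 ≡ 6; y = λ·(4 - 6) - 7 ≡ 8. → (6, 8)
2A = (6, 8).
Next 3B:
Repeated addition: build up to 3B.
2B: tangent at (6, 5): λ = (3·6² + 3)/(2·5) ≡ 7/10. 10⁻¹ ≡ 4 (mod 13), so λ ≡ 7·4 ≡ 2.
  x = λ² - 6 - 6 = 4 - 12 ≡ 5; y = λ·(6 - 5) - 5 ≡ 10. → (5, 10)
3B: (5, 10) + (6, 5). λ = (5 - 10)/(6 - 5) ≡ 8/1 mod 13. 1⁻¹ ≡ 1 (mod 13) since 1·1 = 1 ≡ 1, so λ ≡ 8.
  x = λ² - 5 - 6 = 64 - 11 ≡ 1; y = λ·(5 - 1) - 10 ≡ 9. → (1, 9)
3B = (1, 9).
Finally 2A + 3B:
(6, 8) + (1, 9). λ = (9 - 8)/(1 - 6) ≡ 1/8 mod 13. 8⁻¹ ≡ 5 (mod 13) since 8·5 = 40 ≡ 1, so λ ≡ 5.
  x = λ² - 6 - 1 = 25 - 7 ≡ 5; y = λ·(6 - 5) - 8 ≡ 10. → (5, 10)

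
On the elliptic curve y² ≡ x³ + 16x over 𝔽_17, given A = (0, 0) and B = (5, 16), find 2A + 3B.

First 2A:
Repeated addition: build up to 2A.
2A: (0, 0) + (0, 0): same x and y₁ ≡ -y₂, so the sum is 𝒪.
2A = 𝒪.
Next 3B:
Repeated addition: build up to 3B.
2B: tangent at (5, 16): λ = (3·5² + 16)/(2·16) ≡ 6/15. 15⁻¹ ≡ 8 (mod 17), so λ ≡ 6·8 ≡ 14.
  x = λ² - 5 - 5 = 196 - 10 ≡ 16; y = λ·(5 - 16) - 16 ≡ 0. → (16, 0)
3B: (16, 0) + (5, 16). λ = (16 - 0)/(5 - 16) ≡ 16/6 mod 17. 6⁻¹ ≡ 3 (mod 17), so λ ≡ 14.
  x = λ² - 16 - 5 = 196 - 21 ≡ 5; y = λ·(16 - 5) - 0 ≡ 1. → (5, 1)
3B = (5, 1).
Finally 2A + 3B:
𝒪 + (5, 1) = (5, 1) (identity).

(5, 1)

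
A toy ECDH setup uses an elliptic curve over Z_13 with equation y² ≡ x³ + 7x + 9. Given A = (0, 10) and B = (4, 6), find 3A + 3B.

First 3A:
Repeated addition: build up to 3A.
2A: tangent at (0, 10): λ = (3·0² + 7)/(2·10) ≡ 7/7. 7⁻¹ ≡ 2 (mod 13), so λ ≡ 7·2 ≡ 1.
  x = λ² - 0 - 0 = 1 - 0 ≡ 1; y = λ·(0 - 1) - 10 ≡ 2. → (1, 2)
3A: (1, 2) + (0, 10). λ = (10 - 2)/(0 - 1) ≡ 8/12 mod 13. 12⁻¹ ≡ 12 (mod 13), so λ ≡ 5.
  x = λ² - 1 - 0 = 25 - 1 ≡ 11; y = λ·(1 - 11) - 2 ≡ 0. → (11, 0)
3A = (11, 0).
Next 3B:
Repeated addition: build up to 3B.
2B: tangent at (4, 6): λ = (3·4² + 7)/(2·6) ≡ 3/12. 12⁻¹ ≡ 12 (mod 13) since 12·12 = 144 ≡ 1, so λ ≡ 3·12 ≡ 10.
  x = λ² - 4 - 4 = 100 - 8 ≡ 1; y = λ·(4 - 1) - 6 ≡ 11. → (1, 11)
3B: (1, 11) + (4, 6). λ = (6 - 11)/(4 - 1) ≡ 8/3 mod 13. 3⁻¹ ≡ 9 (mod 13) since 3·9 = 27 ≡ 1, so λ ≡ 7.
  x = λ² - 1 - 4 = 49 - 5 ≡ 5; y = λ·(1 - 5) - 11 ≡ 0. → (5, 0)
3B = (5, 0).
Finally 3A + 3B:
(11, 0) + (5, 0). λ = (0 - 0)/(5 - 11) ≡ 0/7 mod 13. 7⁻¹ ≡ 2 (mod 13), so λ ≡ 0.
  x = λ² - 11 - 5 = 0 - 16 ≡ 10; y = λ·(11 - 10) - 0 ≡ 0. → (10, 0)

(10, 0)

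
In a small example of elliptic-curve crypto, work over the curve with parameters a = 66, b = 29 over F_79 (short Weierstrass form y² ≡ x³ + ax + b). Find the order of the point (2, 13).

2P: tangent at (2, 13): λ = (3·2² + 66)/(2·13) ≡ 78/26. 26⁻¹ ≡ 76 (mod 79), so λ ≡ 78·76 ≡ 3.
  x = λ² - 2 - 2 = 9 - 4 ≡ 5; y = λ·(2 - 5) - 13 ≡ 57. → (5, 57)
3P: (5, 57) + (2, 13). λ = (13 - 57)/(2 - 5) ≡ 35/76 mod 79. 76⁻¹ ≡ 26 (mod 79), so λ ≡ 41.
  x = λ² - 5 - 2 = 1681 - 7 ≡ 15; y = λ·(5 - 15) - 57 ≡ 7. → (15, 7)
4P: (15, 7) + (2, 13). λ = (13 - 7)/(2 - 15) ≡ 6/66 mod 79. 66⁻¹ ≡ 6 (mod 79), so λ ≡ 36.
  x = λ² - 15 - 2 = 1296 - 17 ≡ 15; y = λ·(15 - 15) - 7 ≡ 72. → (15, 72)
5P: (15, 72) + (2, 13). λ = (13 - 72)/(2 - 15) ≡ 20/66 mod 79. 66⁻¹ ≡ 6 (mod 79), so λ ≡ 41.
  x = λ² - 15 - 2 = 1681 - 17 ≡ 5; y = λ·(15 - 5) - 72 ≡ 22. → (5, 22)
6P: (5, 22) + (2, 13). λ = (13 - 22)/(2 - 5) ≡ 70/76 mod 79. 76⁻¹ ≡ 26 (mod 79), so λ ≡ 3.
  x = λ² - 5 - 2 = 9 - 7 ≡ 2; y = λ·(5 - 2) - 22 ≡ 66. → (2, 66)
7P: (2, 66) + (2, 13): same x and y₁ ≡ -y₂, so the sum is O.
7P = O, so the order is 7.

7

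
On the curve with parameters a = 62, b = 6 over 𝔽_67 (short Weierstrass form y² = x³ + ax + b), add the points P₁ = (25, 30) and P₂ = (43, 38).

(48, 64)

(25, 30) + (43, 38). λ = (38 - 30)/(43 - 25) ≡ 8/18 mod 67. 18⁻¹ ≡ 41 (mod 67), so λ ≡ 60.
  x = λ² - 25 - 43 = 3600 - 68 ≡ 48; y = λ·(25 - 48) - 30 ≡ 64. → (48, 64)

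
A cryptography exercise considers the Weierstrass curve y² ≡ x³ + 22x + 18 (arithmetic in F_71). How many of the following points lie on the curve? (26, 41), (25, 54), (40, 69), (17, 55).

(26, 41): 41² ≡ 48, rhs ≡ 61 → off.
(25, 54): 54² ≡ 5, rhs ≡ 5 → on.
(40, 69): 69² ≡ 4, rhs ≡ 4 → on.
(17, 55): 55² ≡ 43, rhs ≡ 51 → off.

2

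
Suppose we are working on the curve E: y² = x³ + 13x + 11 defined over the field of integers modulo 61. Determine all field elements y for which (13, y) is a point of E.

none

x³ + 13x + 11 = 2377 ≡ 59 (mod 61).
59 is a non-residue mod 61; no y exists.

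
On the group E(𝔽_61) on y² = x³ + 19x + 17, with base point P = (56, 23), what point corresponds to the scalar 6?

Double-and-add on 6 = (110)₂. Start with P = (56, 23) for the leading 1-bit.
double: tangent at (56, 23): λ = (3·56² + 19)/(2·23) ≡ 33/46. 46⁻¹ ≡ 4 (mod 61) since 46·4 = 184 ≡ 1, so λ ≡ 33·4 ≡ 10.
  x = λ² - 56 - 56 = 100 - 112 ≡ 49; y = λ·(56 - 49) - 23 ≡ 47. → (49, 47)
add P: (49, 47) + (56, 23). λ = (23 - 47)/(56 - 49) ≡ 37/7 mod 61. 7⁻¹ ≡ 35 (mod 61) since 7·35 = 245 ≡ 1, so λ ≡ 14.
  x = λ² - 49 - 56 = 196 - 105 ≡ 30; y = λ·(49 - 30) - 47 ≡ 36. → (30, 36)
double: tangent at (30, 36): λ = (3·30² + 19)/(2·36) ≡ 35/11. 11⁻¹ ≡ 50 (mod 61) since 11·50 = 550 ≡ 1, so λ ≡ 35·50 ≡ 42.
  x = λ² - 30 - 30 = 1764 - 60 ≡ 57; y = λ·(30 - 57) - 36 ≡ 50. → (57, 50)

(57, 50)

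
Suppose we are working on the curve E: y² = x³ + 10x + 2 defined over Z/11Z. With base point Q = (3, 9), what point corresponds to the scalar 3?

(5, 1)

Repeated addition: build up to 3Q.
2Q: tangent at (3, 9): λ = (3·3² + 10)/(2·9) ≡ 4/7. 7⁻¹ ≡ 8 (mod 11) since 7·8 = 56 ≡ 1, so λ ≡ 4·8 ≡ 10.
  x = λ² - 3 - 3 = 100 - 6 ≡ 6; y = λ·(3 - 6) - 9 ≡ 5. → (6, 5)
3Q: (6, 5) + (3, 9). λ = (9 - 5)/(3 - 6) ≡ 4/8 mod 11. 8⁻¹ ≡ 7 (mod 11), so λ ≡ 6.
  x = λ² - 6 - 3 = 36 - 9 ≡ 5; y = λ·(6 - 5) - 5 ≡ 1. → (5, 1)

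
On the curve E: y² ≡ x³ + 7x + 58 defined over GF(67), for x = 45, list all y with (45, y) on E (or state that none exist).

none

x³ + 7x + 58 = 91498 ≡ 43 (mod 67).
43 is a non-residue mod 67; no y exists.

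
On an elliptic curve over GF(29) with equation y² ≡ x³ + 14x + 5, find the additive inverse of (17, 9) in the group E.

(17, 20)

-(17, 9) = (17, -9 mod 29) = (17, 20).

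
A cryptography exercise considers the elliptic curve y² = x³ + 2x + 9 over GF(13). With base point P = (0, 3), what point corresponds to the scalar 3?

(1, 8)

Repeated addition: build up to 3P.
2P: tangent at (0, 3): λ = (3·0² + 2)/(2·3) ≡ 2/6. 6⁻¹ ≡ 11 (mod 13), so λ ≡ 2·11 ≡ 9.
  x = λ² - 0 - 0 = 81 - 0 ≡ 3; y = λ·(0 - 3) - 3 ≡ 9. → (3, 9)
3P: (3, 9) + (0, 3). λ = (3 - 9)/(0 - 3) ≡ 7/10 mod 13. 10⁻¹ ≡ 4 (mod 13) since 10·4 = 40 ≡ 1, so λ ≡ 2.
  x = λ² - 3 - 0 = 4 - 3 ≡ 1; y = λ·(3 - 1) - 9 ≡ 8. → (1, 8)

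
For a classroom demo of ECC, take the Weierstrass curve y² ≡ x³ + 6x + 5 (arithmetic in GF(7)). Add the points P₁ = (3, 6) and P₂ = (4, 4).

(4, 3)

(3, 6) + (4, 4). λ = (4 - 6)/(4 - 3) ≡ 5/1 mod 7. 1⁻¹ ≡ 1 (mod 7), so λ ≡ 5.
  x = λ² - 3 - 4 = 25 - 7 ≡ 4; y = λ·(3 - 4) - 6 ≡ 3. → (4, 3)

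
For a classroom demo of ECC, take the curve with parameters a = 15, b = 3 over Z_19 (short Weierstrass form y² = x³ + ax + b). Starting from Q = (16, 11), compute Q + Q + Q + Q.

(18, 5)

Double-and-add on 4 = (100)₂. Start with Q = (16, 11) for the leading 1-bit.
double: tangent at (16, 11): λ = (3·16² + 15)/(2·11) ≡ 4/3. 3⁻¹ ≡ 13 (mod 19), so λ ≡ 4·13 ≡ 14.
  x = λ² - 16 - 16 = 196 - 32 ≡ 12; y = λ·(16 - 12) - 11 ≡ 7. → (12, 7)
double: tangent at (12, 7): λ = (3·12² + 15)/(2·7) ≡ 10/14. 14⁻¹ ≡ 15 (mod 19) since 14·15 = 210 ≡ 1, so λ ≡ 10·15 ≡ 17.
  x = λ² - 12 - 12 = 289 - 24 ≡ 18; y = λ·(12 - 18) - 7 ≡ 5. → (18, 5)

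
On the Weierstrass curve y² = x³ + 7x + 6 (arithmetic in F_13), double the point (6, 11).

(11, 6)

tangent at (6, 11): λ = (3·6² + 7)/(2·11) ≡ 11/9. 9⁻¹ ≡ 3 (mod 13) since 9·3 = 27 ≡ 1, so λ ≡ 11·3 ≡ 7.
  x = λ² - 6 - 6 = 49 - 12 ≡ 11; y = λ·(6 - 11) - 11 ≡ 6. → (11, 6)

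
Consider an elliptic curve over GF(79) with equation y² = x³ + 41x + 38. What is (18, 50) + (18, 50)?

tangent at (18, 50): λ = (3·18² + 41)/(2·50) ≡ 65/21. 21⁻¹ ≡ 64 (mod 79), so λ ≡ 65·64 ≡ 52.
  x = λ² - 18 - 18 = 2704 - 36 ≡ 61; y = λ·(18 - 61) - 50 ≡ 5. → (61, 5)

(61, 5)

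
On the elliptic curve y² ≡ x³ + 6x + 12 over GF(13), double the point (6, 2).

(4, 3)

tangent at (6, 2): λ = (3·6² + 6)/(2·2) ≡ 10/4. 4⁻¹ ≡ 10 (mod 13) since 4·10 = 40 ≡ 1, so λ ≡ 10·10 ≡ 9.
  x = λ² - 6 - 6 = 81 - 12 ≡ 4; y = λ·(6 - 4) - 2 ≡ 3. → (4, 3)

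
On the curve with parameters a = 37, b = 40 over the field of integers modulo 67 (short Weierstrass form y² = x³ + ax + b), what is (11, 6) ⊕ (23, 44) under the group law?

(11, 6) + (23, 44). λ = (44 - 6)/(23 - 11) ≡ 38/12 mod 67. 12⁻¹ ≡ 28 (mod 67), so λ ≡ 59.
  x = λ² - 11 - 23 = 3481 - 34 ≡ 30; y = λ·(11 - 30) - 6 ≡ 12. → (30, 12)

(30, 12)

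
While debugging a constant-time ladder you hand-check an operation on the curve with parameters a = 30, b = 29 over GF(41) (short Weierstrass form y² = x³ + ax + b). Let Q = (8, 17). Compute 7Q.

Double-and-add on 7 = (111)₂. Start with Q = (8, 17) for the leading 1-bit.
double: tangent at (8, 17): λ = (3·8² + 30)/(2·17) ≡ 17/34. 34⁻¹ ≡ 35 (mod 41), so λ ≡ 17·35 ≡ 21.
  x = λ² - 8 - 8 = 441 - 16 ≡ 15; y = λ·(8 - 15) - 17 ≡ 0. → (15, 0)
add Q: (15, 0) + (8, 17). λ = (17 - 0)/(8 - 15) ≡ 17/34 mod 41. 34⁻¹ ≡ 35 (mod 41), so λ ≡ 21.
  x = λ² - 15 - 8 = 441 - 23 ≡ 8; y = λ·(15 - 8) - 0 ≡ 24. → (8, 24)
double: tangent at (8, 24): λ = (3·8² + 30)/(2·24) ≡ 17/7. 7⁻¹ ≡ 6 (mod 41), so λ ≡ 17·6 ≡ 20.
  x = λ² - 8 - 8 = 400 - 16 ≡ 15; y = λ·(8 - 15) - 24 ≡ 0. → (15, 0)
add Q: (15, 0) + (8, 17). λ = (17 - 0)/(8 - 15) ≡ 17/34 mod 41. 34⁻¹ ≡ 35 (mod 41), so λ ≡ 21.
  x = λ² - 15 - 8 = 441 - 23 ≡ 8; y = λ·(15 - 8) - 0 ≡ 24. → (8, 24)

(8, 24)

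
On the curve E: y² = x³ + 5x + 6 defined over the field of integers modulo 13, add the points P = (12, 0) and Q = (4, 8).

(11, 12)

(12, 0) + (4, 8). λ = (8 - 0)/(4 - 12) ≡ 8/5 mod 13. 5⁻¹ ≡ 8 (mod 13), so λ ≡ 12.
  x = λ² - 12 - 4 = 144 - 16 ≡ 11; y = λ·(12 - 11) - 0 ≡ 12. → (11, 12)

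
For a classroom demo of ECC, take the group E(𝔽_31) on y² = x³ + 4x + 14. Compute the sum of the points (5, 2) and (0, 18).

(5, 2) + (0, 18). λ = (18 - 2)/(0 - 5) ≡ 16/26 mod 31. 26⁻¹ ≡ 6 (mod 31), so λ ≡ 3.
  x = λ² - 5 - 0 = 9 - 5 ≡ 4; y = λ·(5 - 4) - 2 ≡ 1. → (4, 1)

(4, 1)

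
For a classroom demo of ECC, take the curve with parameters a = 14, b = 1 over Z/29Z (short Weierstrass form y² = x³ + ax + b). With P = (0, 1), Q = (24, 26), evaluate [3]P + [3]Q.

First 3P:
Repeated addition: build up to 3P.
2P: tangent at (0, 1): λ = (3·0² + 14)/(2·1) ≡ 14/2. 2⁻¹ ≡ 15 (mod 29), so λ ≡ 14·15 ≡ 7.
  x = λ² - 0 - 0 = 49 - 0 ≡ 20; y = λ·(0 - 20) - 1 ≡ 4. → (20, 4)
3P: (20, 4) + (0, 1). λ = (1 - 4)/(0 - 20) ≡ 26/9 mod 29. 9⁻¹ ≡ 13 (mod 29) since 9·13 = 117 ≡ 1, so λ ≡ 19.
  x = λ² - 20 - 0 = 361 - 20 ≡ 22; y = λ·(20 - 22) - 4 ≡ 16. → (22, 16)
3P = (22, 16).
Next 3Q:
Repeated addition: build up to 3Q.
2Q: tangent at (24, 26): λ = (3·24² + 14)/(2·26) ≡ 2/23. 23⁻¹ ≡ 24 (mod 29), so λ ≡ 2·24 ≡ 19.
  x = λ² - 24 - 24 = 361 - 48 ≡ 23; y = λ·(24 - 23) - 26 ≡ 22. → (23, 22)
3Q: (23, 22) + (24, 26). λ = (26 - 22)/(24 - 23) ≡ 4/1 mod 29. 1⁻¹ ≡ 1 (mod 29), so λ ≡ 4.
  x = λ² - 23 - 24 = 16 - 47 ≡ 27; y = λ·(23 - 27) - 22 ≡ 20. → (27, 20)
3Q = (27, 20).
Finally 3P + 3Q:
(22, 16) + (27, 20). λ = (20 - 16)/(27 - 22) ≡ 4/5 mod 29. 5⁻¹ ≡ 6 (mod 29), so λ ≡ 24.
  x = λ² - 22 - 27 = 576 - 49 ≡ 5; y = λ·(22 - 5) - 16 ≡ 15. → (5, 15)

(5, 15)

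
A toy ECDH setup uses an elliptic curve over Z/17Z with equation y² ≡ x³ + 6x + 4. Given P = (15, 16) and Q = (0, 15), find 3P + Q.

First 3P:
Repeated addition: build up to 3P.
2P: tangent at (15, 16): λ = (3·15² + 6)/(2·16) ≡ 1/15. 15⁻¹ ≡ 8 (mod 17), so λ ≡ 1·8 ≡ 8.
  x = λ² - 15 - 15 = 64 - 30 ≡ 0; y = λ·(15 - 0) - 16 ≡ 2. → (0, 2)
3P: (0, 2) + (15, 16). λ = (16 - 2)/(15 - 0) ≡ 14/15 mod 17. 15⁻¹ ≡ 8 (mod 17) since 15·8 = 120 ≡ 1, so λ ≡ 10.
  x = λ² - 0 - 15 = 100 - 15 ≡ 0; y = λ·(0 - 0) - 2 ≡ 15. → (0, 15)
3P = (0, 15).
Finally 3P + Q:
tangent at (0, 15): λ = (3·0² + 6)/(2·15) ≡ 6/13. 13⁻¹ ≡ 4 (mod 17) since 13·4 = 52 ≡ 1, so λ ≡ 6·4 ≡ 7.
  x = λ² - 0 - 0 = 49 - 0 ≡ 15; y = λ·(0 - 15) - 15 ≡ 16. → (15, 16)

(15, 16)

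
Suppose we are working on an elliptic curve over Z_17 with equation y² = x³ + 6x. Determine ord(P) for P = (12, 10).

2P: tangent at (12, 10): λ = (3·12² + 6)/(2·10) ≡ 13/3. 3⁻¹ ≡ 6 (mod 17), so λ ≡ 13·6 ≡ 10.
  x = λ² - 12 - 12 = 100 - 24 ≡ 8; y = λ·(12 - 8) - 10 ≡ 13. → (8, 13)
3P: (8, 13) + (12, 10). λ = (10 - 13)/(12 - 8) ≡ 14/4 mod 17. 4⁻¹ ≡ 13 (mod 17) since 4·13 = 52 ≡ 1, so λ ≡ 12.
  x = λ² - 8 - 12 = 144 - 20 ≡ 5; y = λ·(8 - 5) - 13 ≡ 6. → (5, 6)
4P: (5, 6) + (12, 10). λ = (10 - 6)/(12 - 5) ≡ 4/7 mod 17. 7⁻¹ ≡ 5 (mod 17), so λ ≡ 3.
  x = λ² - 5 - 12 = 9 - 17 ≡ 9; y = λ·(5 - 9) - 6 ≡ 16. → (9, 16)
5P: (9, 16) + (12, 10). λ = (10 - 16)/(12 - 9) ≡ 11/3 mod 17. 3⁻¹ ≡ 6 (mod 17) since 3·6 = 18 ≡ 1, so λ ≡ 15.
  x = λ² - 9 - 12 = 225 - 21 ≡ 0; y = λ·(9 - 0) - 16 ≡ 0. → (0, 0)
6P: (0, 0) + (12, 10). λ = (10 - 0)/(12 - 0) ≡ 10/12 mod 17. 12⁻¹ ≡ 10 (mod 17), so λ ≡ 15.
  x = λ² - 0 - 12 = 225 - 12 ≡ 9; y = λ·(0 - 9) - 0 ≡ 1. → (9, 1)
7P: (9, 1) + (12, 10). λ = (10 - 1)/(12 - 9) ≡ 9/3 mod 17. 3⁻¹ ≡ 6 (mod 17), so λ ≡ 3.
  x = λ² - 9 - 12 = 9 - 21 ≡ 5; y = λ·(9 - 5) - 1 ≡ 11. → (5, 11)
8P: (5, 11) + (12, 10). λ = (10 - 11)/(12 - 5) ≡ 16/7 mod 17. 7⁻¹ ≡ 5 (mod 17), so λ ≡ 12.
  x = λ² - 5 - 12 = 144 - 17 ≡ 8; y = λ·(5 - 8) - 11 ≡ 4. → (8, 4)
9P: (8, 4) + (12, 10). λ = (10 - 4)/(12 - 8) ≡ 6/4 mod 17. 4⁻¹ ≡ 13 (mod 17), so λ ≡ 10.
  x = λ² - 8 - 12 = 100 - 20 ≡ 12; y = λ·(8 - 12) - 4 ≡ 7. → (12, 7)
10P: (12, 7) + (12, 10): same x and y₁ ≡ -y₂, so the sum is ∞.
10P = ∞, so the order is 10.

10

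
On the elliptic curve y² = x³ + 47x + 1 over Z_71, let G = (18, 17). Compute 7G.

(2, 48)

Repeated addition: build up to 7G.
2G: tangent at (18, 17): λ = (3·18² + 47)/(2·17) ≡ 25/34. 34⁻¹ ≡ 23 (mod 71), so λ ≡ 25·23 ≡ 7.
  x = λ² - 18 - 18 = 49 - 36 ≡ 13; y = λ·(18 - 13) - 17 ≡ 18. → (13, 18)
3G: (13, 18) + (18, 17). λ = (17 - 18)/(18 - 13) ≡ 70/5 mod 71. 5⁻¹ ≡ 57 (mod 71) since 5·57 = 285 ≡ 1, so λ ≡ 14.
  x = λ² - 13 - 18 = 196 - 31 ≡ 23; y = λ·(13 - 23) - 18 ≡ 55. → (23, 55)
4G: (23, 55) + (18, 17). λ = (17 - 55)/(18 - 23) ≡ 33/66 mod 71. 66⁻¹ ≡ 14 (mod 71) since 66·14 = 924 ≡ 1, so λ ≡ 36.
  x = λ² - 23 - 18 = 1296 - 41 ≡ 48; y = λ·(23 - 48) - 55 ≡ 39. → (48, 39)
5G: (48, 39) + (18, 17). λ = (17 - 39)/(18 - 48) ≡ 49/41 mod 71. 41⁻¹ ≡ 26 (mod 71), so λ ≡ 67.
  x = λ² - 48 - 18 = 4489 - 66 ≡ 21; y = λ·(48 - 21) - 39 ≡ 66. → (21, 66)
6G: (21, 66) + (18, 17). λ = (17 - 66)/(18 - 21) ≡ 22/68 mod 71. 68⁻¹ ≡ 47 (mod 71) since 68·47 = 3196 ≡ 1, so λ ≡ 40.
  x = λ² - 21 - 18 = 1600 - 39 ≡ 70; y = λ·(21 - 70) - 66 ≡ 33. → (70, 33)
7G: (70, 33) + (18, 17). λ = (17 - 33)/(18 - 70) ≡ 55/19 mod 71. 19⁻¹ ≡ 15 (mod 71) since 19·15 = 285 ≡ 1, so λ ≡ 44.
  x = λ² - 70 - 18 = 1936 - 88 ≡ 2; y = λ·(70 - 2) - 33 ≡ 48. → (2, 48)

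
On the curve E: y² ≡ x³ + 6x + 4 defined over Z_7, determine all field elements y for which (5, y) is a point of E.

x³ + 6x + 4 = 159 ≡ 5 (mod 7).
5 is a non-residue mod 7; no y exists.

none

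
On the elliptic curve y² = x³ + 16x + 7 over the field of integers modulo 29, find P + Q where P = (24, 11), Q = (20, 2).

(24, 11) + (20, 2). λ = (2 - 11)/(20 - 24) ≡ 20/25 mod 29. 25⁻¹ ≡ 7 (mod 29) since 25·7 = 175 ≡ 1, so λ ≡ 24.
  x = λ² - 24 - 20 = 576 - 44 ≡ 10; y = λ·(24 - 10) - 11 ≡ 6. → (10, 6)

(10, 6)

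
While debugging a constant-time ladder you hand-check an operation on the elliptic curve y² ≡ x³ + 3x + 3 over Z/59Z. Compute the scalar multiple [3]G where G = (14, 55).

(30, 22)

Repeated addition: build up to 3G.
2G: tangent at (14, 55): λ = (3·14² + 3)/(2·55) ≡ 1/51. 51⁻¹ ≡ 22 (mod 59), so λ ≡ 1·22 ≡ 22.
  x = λ² - 14 - 14 = 484 - 28 ≡ 43; y = λ·(14 - 43) - 55 ≡ 15. → (43, 15)
3G: (43, 15) + (14, 55). λ = (55 - 15)/(14 - 43) ≡ 40/30 mod 59. 30⁻¹ ≡ 2 (mod 59), so λ ≡ 21.
  x = λ² - 43 - 14 = 441 - 57 ≡ 30; y = λ·(43 - 30) - 15 ≡ 22. → (30, 22)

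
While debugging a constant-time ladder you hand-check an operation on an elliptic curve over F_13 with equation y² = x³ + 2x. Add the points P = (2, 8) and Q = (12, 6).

(2, 8) + (12, 6). λ = (6 - 8)/(12 - 2) ≡ 11/10 mod 13. 10⁻¹ ≡ 4 (mod 13), so λ ≡ 5.
  x = λ² - 2 - 12 = 25 - 14 ≡ 11; y = λ·(2 - 11) - 8 ≡ 12. → (11, 12)

(11, 12)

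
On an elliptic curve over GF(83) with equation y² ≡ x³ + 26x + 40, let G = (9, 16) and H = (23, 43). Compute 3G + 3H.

(79, 11)

First 3G:
Repeated addition: build up to 3G.
2G: tangent at (9, 16): λ = (3·9² + 26)/(2·16) ≡ 20/32. 32⁻¹ ≡ 13 (mod 83) since 32·13 = 416 ≡ 1, so λ ≡ 20·13 ≡ 11.
  x = λ² - 9 - 9 = 121 - 18 ≡ 20; y = λ·(9 - 20) - 16 ≡ 29. → (20, 29)
3G: (20, 29) + (9, 16). λ = (16 - 29)/(9 - 20) ≡ 70/72 mod 83. 72⁻¹ ≡ 15 (mod 83) since 72·15 = 1080 ≡ 1, so λ ≡ 54.
  x = λ² - 20 - 9 = 2916 - 29 ≡ 65; y = λ·(20 - 65) - 29 ≡ 31. → (65, 31)
3G = (65, 31).
Next 3H:
Repeated addition: build up to 3H.
2H: tangent at (23, 43): λ = (3·23² + 26)/(2·43) ≡ 36/3. 3⁻¹ ≡ 28 (mod 83) since 3·28 = 84 ≡ 1, so λ ≡ 36·28 ≡ 12.
  x = λ² - 23 - 23 = 144 - 46 ≡ 15; y = λ·(23 - 15) - 43 ≡ 53. → (15, 53)
3H: (15, 53) + (23, 43). λ = (43 - 53)/(23 - 15) ≡ 73/8 mod 83. 8⁻¹ ≡ 52 (mod 83) since 8·52 = 416 ≡ 1, so λ ≡ 61.
  x = λ² - 15 - 23 = 3721 - 38 ≡ 31; y = λ·(15 - 31) - 53 ≡ 50. → (31, 50)
3H = (31, 50).
Finally 3G + 3H:
(65, 31) + (31, 50). λ = (50 - 31)/(31 - 65) ≡ 19/49 mod 83. 49⁻¹ ≡ 61 (mod 83), so λ ≡ 80.
  x = λ² - 65 - 31 = 6400 - 96 ≡ 79; y = λ·(65 - 79) - 31 ≡ 11. → (79, 11)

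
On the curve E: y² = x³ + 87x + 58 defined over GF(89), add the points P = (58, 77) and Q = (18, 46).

(22, 31)

(58, 77) + (18, 46). λ = (46 - 77)/(18 - 58) ≡ 58/49 mod 89. 49⁻¹ ≡ 20 (mod 89), so λ ≡ 3.
  x = λ² - 58 - 18 = 9 - 76 ≡ 22; y = λ·(58 - 22) - 77 ≡ 31. → (22, 31)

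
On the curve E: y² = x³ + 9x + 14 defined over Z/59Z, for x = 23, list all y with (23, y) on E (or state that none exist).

23, 36

x³ + 9x + 14 = 12388 ≡ 57 (mod 59).
Square roots of 57 mod 59: 23 and 36 (since 23² = 529 ≡ 57).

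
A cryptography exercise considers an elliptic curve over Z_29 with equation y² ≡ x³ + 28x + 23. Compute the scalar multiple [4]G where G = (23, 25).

(6, 28)

Double-and-add on 4 = (100)₂. Start with G = (23, 25) for the leading 1-bit.
double: tangent at (23, 25): λ = (3·23² + 28)/(2·25) ≡ 20/21. 21⁻¹ ≡ 18 (mod 29) since 21·18 = 378 ≡ 1, so λ ≡ 20·18 ≡ 12.
  x = λ² - 23 - 23 = 144 - 46 ≡ 11; y = λ·(23 - 11) - 25 ≡ 3. → (11, 3)
double: tangent at (11, 3): λ = (3·11² + 28)/(2·3) ≡ 14/6. 6⁻¹ ≡ 5 (mod 29), so λ ≡ 14·5 ≡ 12.
  x = λ² - 11 - 11 = 144 - 22 ≡ 6; y = λ·(11 - 6) - 3 ≡ 28. → (6, 28)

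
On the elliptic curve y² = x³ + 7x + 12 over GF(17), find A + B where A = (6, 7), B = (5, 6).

(7, 9)

(6, 7) + (5, 6). λ = (6 - 7)/(5 - 6) ≡ 16/16 mod 17. 16⁻¹ ≡ 16 (mod 17) since 16·16 = 256 ≡ 1, so λ ≡ 1.
  x = λ² - 6 - 5 = 1 - 11 ≡ 7; y = λ·(6 - 7) - 7 ≡ 9. → (7, 9)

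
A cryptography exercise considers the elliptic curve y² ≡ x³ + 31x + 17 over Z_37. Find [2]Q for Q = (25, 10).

tangent at (25, 10): λ = (3·25² + 31)/(2·10) ≡ 19/20. 20⁻¹ ≡ 13 (mod 37), so λ ≡ 19·13 ≡ 25.
  x = λ² - 25 - 25 = 625 - 50 ≡ 20; y = λ·(25 - 20) - 10 ≡ 4. → (20, 4)

(20, 4)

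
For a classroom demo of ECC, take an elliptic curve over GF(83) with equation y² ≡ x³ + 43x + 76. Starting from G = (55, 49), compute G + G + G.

Repeated addition: build up to 3G.
2G: tangent at (55, 49): λ = (3·55² + 43)/(2·49) ≡ 71/15. 15⁻¹ ≡ 72 (mod 83), so λ ≡ 71·72 ≡ 49.
  x = λ² - 55 - 55 = 2401 - 110 ≡ 50; y = λ·(55 - 50) - 49 ≡ 30. → (50, 30)
3G: (50, 30) + (55, 49). λ = (49 - 30)/(55 - 50) ≡ 19/5 mod 83. 5⁻¹ ≡ 50 (mod 83), so λ ≡ 37.
  x = λ² - 50 - 55 = 1369 - 105 ≡ 19; y = λ·(50 - 19) - 30 ≡ 38. → (19, 38)

(19, 38)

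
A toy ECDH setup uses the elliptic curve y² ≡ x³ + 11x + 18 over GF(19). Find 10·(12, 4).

Write Q = (12, 4).
Repeated addition: build up to 10Q.
2Q: tangent at (12, 4): λ = (3·12² + 11)/(2·4) ≡ 6/8. 8⁻¹ ≡ 12 (mod 19), so λ ≡ 6·12 ≡ 15.
  x = λ² - 12 - 12 = 225 - 24 ≡ 11; y = λ·(12 - 11) - 4 ≡ 11. → (11, 11)
3Q: (11, 11) + (12, 4). λ = (4 - 11)/(12 - 11) ≡ 12/1 mod 19. 1⁻¹ ≡ 1 (mod 19) since 1·1 = 1 ≡ 1, so λ ≡ 12.
  x = λ² - 11 - 12 = 144 - 23 ≡ 7; y = λ·(11 - 7) - 11 ≡ 18. → (7, 18)
4Q: (7, 18) + (12, 4). λ = (4 - 18)/(12 - 7) ≡ 5/5 mod 19. 5⁻¹ ≡ 4 (mod 19) since 5·4 = 20 ≡ 1, so λ ≡ 1.
  x = λ² - 7 - 12 = 1 - 19 ≡ 1; y = λ·(7 - 1) - 18 ≡ 7. → (1, 7)
5Q: (1, 7) + (12, 4). λ = (4 - 7)/(12 - 1) ≡ 16/11 mod 19. 11⁻¹ ≡ 7 (mod 19), so λ ≡ 17.
  x = λ² - 1 - 12 = 289 - 13 ≡ 10; y = λ·(1 - 10) - 7 ≡ 11. → (10, 11)
6Q: (10, 11) + (12, 4). λ = (4 - 11)/(12 - 10) ≡ 12/2 mod 19. 2⁻¹ ≡ 10 (mod 19) since 2·10 = 20 ≡ 1, so λ ≡ 6.
  x = λ² - 10 - 12 = 36 - 22 ≡ 14; y = λ·(10 - 14) - 11 ≡ 3. → (14, 3)
7Q: (14, 3) + (12, 4). λ = (4 - 3)/(12 - 14) ≡ 1/17 mod 19. 17⁻¹ ≡ 9 (mod 19), so λ ≡ 9.
  x = λ² - 14 - 12 = 81 - 26 ≡ 17; y = λ·(14 - 17) - 3 ≡ 8. → (17, 8)
8Q: (17, 8) + (12, 4). λ = (4 - 8)/(12 - 17) ≡ 15/14 mod 19. 14⁻¹ ≡ 15 (mod 19) since 14·15 = 210 ≡ 1, so λ ≡ 16.
  x = λ² - 17 - 12 = 256 - 29 ≡ 18; y = λ·(17 - 18) - 8 ≡ 14. → (18, 14)
9Q: (18, 14) + (12, 4). λ = (4 - 14)/(12 - 18) ≡ 9/13 mod 19. 13⁻¹ ≡ 3 (mod 19) since 13·3 = 39 ≡ 1, so λ ≡ 8.
  x = λ² - 18 - 12 = 64 - 30 ≡ 15; y = λ·(18 - 15) - 14 ≡ 10. → (15, 10)
10Q: (15, 10) + (12, 4). λ = (4 - 10)/(12 - 15) ≡ 13/16 mod 19. 16⁻¹ ≡ 6 (mod 19), so λ ≡ 2.
  x = λ² - 15 - 12 = 4 - 27 ≡ 15; y = λ·(15 - 15) - 10 ≡ 9. → (15, 9)

(15, 9)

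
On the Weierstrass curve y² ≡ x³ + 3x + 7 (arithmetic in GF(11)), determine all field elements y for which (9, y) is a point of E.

2, 9

x³ + 3x + 7 = 763 ≡ 4 (mod 11).
Square roots of 4 mod 11: 2 and 9 (since 2² = 4 ≡ 4).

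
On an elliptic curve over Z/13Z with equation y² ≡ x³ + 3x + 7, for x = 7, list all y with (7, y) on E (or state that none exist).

x³ + 3x + 7 = 371 ≡ 7 (mod 13).
7 is a non-residue mod 13; no y exists.

none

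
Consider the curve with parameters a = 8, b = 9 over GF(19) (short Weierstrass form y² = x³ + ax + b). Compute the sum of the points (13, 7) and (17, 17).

(0, 16)

(13, 7) + (17, 17). λ = (17 - 7)/(17 - 13) ≡ 10/4 mod 19. 4⁻¹ ≡ 5 (mod 19) since 4·5 = 20 ≡ 1, so λ ≡ 12.
  x = λ² - 13 - 17 = 144 - 30 ≡ 0; y = λ·(13 - 0) - 7 ≡ 16. → (0, 16)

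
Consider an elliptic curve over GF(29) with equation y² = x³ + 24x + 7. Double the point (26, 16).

tangent at (26, 16): λ = (3·26² + 24)/(2·16) ≡ 22/3. 3⁻¹ ≡ 10 (mod 29), so λ ≡ 22·10 ≡ 17.
  x = λ² - 26 - 26 = 289 - 52 ≡ 5; y = λ·(26 - 5) - 16 ≡ 22. → (5, 22)

(5, 22)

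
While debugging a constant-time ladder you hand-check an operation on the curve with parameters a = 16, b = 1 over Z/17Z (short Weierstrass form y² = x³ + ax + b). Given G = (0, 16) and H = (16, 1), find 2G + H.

(13, 14)

First 2G:
Repeated addition: build up to 2G.
2G: tangent at (0, 16): λ = (3·0² + 16)/(2·16) ≡ 16/15. 15⁻¹ ≡ 8 (mod 17) since 15·8 = 120 ≡ 1, so λ ≡ 16·8 ≡ 9.
  x = λ² - 0 - 0 = 81 - 0 ≡ 13; y = λ·(0 - 13) - 16 ≡ 3. → (13, 3)
2G = (13, 3).
Finally 2G + H:
(13, 3) + (16, 1). λ = (1 - 3)/(16 - 13) ≡ 15/3 mod 17. 3⁻¹ ≡ 6 (mod 17), so λ ≡ 5.
  x = λ² - 13 - 16 = 25 - 29 ≡ 13; y = λ·(13 - 13) - 3 ≡ 14. → (13, 14)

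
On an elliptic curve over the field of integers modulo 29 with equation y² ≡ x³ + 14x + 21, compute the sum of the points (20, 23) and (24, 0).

(9, 8)

(20, 23) + (24, 0). λ = (0 - 23)/(24 - 20) ≡ 6/4 mod 29. 4⁻¹ ≡ 22 (mod 29) since 4·22 = 88 ≡ 1, so λ ≡ 16.
  x = λ² - 20 - 24 = 256 - 44 ≡ 9; y = λ·(20 - 9) - 23 ≡ 8. → (9, 8)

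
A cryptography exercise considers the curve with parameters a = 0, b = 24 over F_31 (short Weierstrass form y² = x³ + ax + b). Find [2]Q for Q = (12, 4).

(9, 3)

tangent at (12, 4): λ = (3·12² + 0)/(2·4) ≡ 29/8. 8⁻¹ ≡ 4 (mod 31), so λ ≡ 29·4 ≡ 23.
  x = λ² - 12 - 12 = 529 - 24 ≡ 9; y = λ·(12 - 9) - 4 ≡ 3. → (9, 3)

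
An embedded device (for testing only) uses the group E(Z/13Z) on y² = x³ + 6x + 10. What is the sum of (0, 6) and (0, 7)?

The two points share x = 0 and their y-coordinates satisfy 6 + 7 ≡ 0 (mod 13), so they are inverses. Their sum is O.

O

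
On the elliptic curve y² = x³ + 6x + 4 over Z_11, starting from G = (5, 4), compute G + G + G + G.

(1, 0)

Double-and-add on 4 = (100)₂. Start with G = (5, 4) for the leading 1-bit.
double: tangent at (5, 4): λ = (3·5² + 6)/(2·4) ≡ 4/8. 8⁻¹ ≡ 7 (mod 11) since 8·7 = 56 ≡ 1, so λ ≡ 4·7 ≡ 6.
  x = λ² - 5 - 5 = 36 - 10 ≡ 4; y = λ·(5 - 4) - 4 ≡ 2. → (4, 2)
double: tangent at (4, 2): λ = (3·4² + 6)/(2·2) ≡ 10/4. 4⁻¹ ≡ 3 (mod 11), so λ ≡ 10·3 ≡ 8.
  x = λ² - 4 - 4 = 64 - 8 ≡ 1; y = λ·(4 - 1) - 2 ≡ 0. → (1, 0)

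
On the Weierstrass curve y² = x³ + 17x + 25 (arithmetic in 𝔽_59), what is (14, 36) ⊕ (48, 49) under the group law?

(14, 36) + (48, 49). λ = (49 - 36)/(48 - 14) ≡ 13/34 mod 59. 34⁻¹ ≡ 33 (mod 59), so λ ≡ 16.
  x = λ² - 14 - 48 = 256 - 62 ≡ 17; y = λ·(14 - 17) - 36 ≡ 34. → (17, 34)

(17, 34)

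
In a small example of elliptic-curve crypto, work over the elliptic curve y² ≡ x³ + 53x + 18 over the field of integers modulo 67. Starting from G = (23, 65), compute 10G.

(38, 50)

Double-and-add on 10 = (1010)₂. Start with G = (23, 65) for the leading 1-bit.
double: tangent at (23, 65): λ = (3·23² + 53)/(2·65) ≡ 32/63. 63⁻¹ ≡ 50 (mod 67) since 63·50 = 3150 ≡ 1, so λ ≡ 32·50 ≡ 59.
  x = λ² - 23 - 23 = 3481 - 46 ≡ 18; y = λ·(23 - 18) - 65 ≡ 29. → (18, 29)
double: tangent at (18, 29): λ = (3·18² + 53)/(2·29) ≡ 20/58. 58⁻¹ ≡ 52 (mod 67), so λ ≡ 20·52 ≡ 35.
  x = λ² - 18 - 18 = 1225 - 36 ≡ 50; y = λ·(18 - 50) - 29 ≡ 57. → (50, 57)
add G: (50, 57) + (23, 65). λ = (65 - 57)/(23 - 50) ≡ 8/40 mod 67. 40⁻¹ ≡ 62 (mod 67), so λ ≡ 27.
  x = λ² - 50 - 23 = 729 - 73 ≡ 53; y = λ·(50 - 53) - 57 ≡ 63. → (53, 63)
double: tangent at (53, 63): λ = (3·53² + 53)/(2·63) ≡ 38/59. 59⁻¹ ≡ 25 (mod 67), so λ ≡ 38·25 ≡ 12.
  x = λ² - 53 - 53 = 144 - 106 ≡ 38; y = λ·(53 - 38) - 63 ≡ 50. → (38, 50)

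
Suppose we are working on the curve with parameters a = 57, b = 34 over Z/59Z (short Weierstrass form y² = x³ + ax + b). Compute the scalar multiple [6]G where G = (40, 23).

Double-and-add on 6 = (110)₂. Start with G = (40, 23) for the leading 1-bit.
double: tangent at (40, 23): λ = (3·40² + 57)/(2·23) ≡ 19/46. 46⁻¹ ≡ 9 (mod 59) since 46·9 = 414 ≡ 1, so λ ≡ 19·9 ≡ 53.
  x = λ² - 40 - 40 = 2809 - 80 ≡ 15; y = λ·(40 - 15) - 23 ≡ 4. → (15, 4)
add G: (15, 4) + (40, 23). λ = (23 - 4)/(40 - 15) ≡ 19/25 mod 59. 25⁻¹ ≡ 26 (mod 59), so λ ≡ 22.
  x = λ² - 15 - 40 = 484 - 55 ≡ 16; y = λ·(15 - 16) - 4 ≡ 33. → (16, 33)
double: tangent at (16, 33): λ = (3·16² + 57)/(2·33) ≡ 58/7. 7⁻¹ ≡ 17 (mod 59) since 7·17 = 119 ≡ 1, so λ ≡ 58·17 ≡ 42.
  x = λ² - 16 - 16 = 1764 - 32 ≡ 21; y = λ·(16 - 21) - 33 ≡ 52. → (21, 52)

(21, 52)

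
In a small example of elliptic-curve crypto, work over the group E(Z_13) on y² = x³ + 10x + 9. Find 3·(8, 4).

Write Q = (8, 4).
Repeated addition: build up to 3Q.
2Q: tangent at (8, 4): λ = (3·8² + 10)/(2·4) ≡ 7/8. 8⁻¹ ≡ 5 (mod 13), so λ ≡ 7·5 ≡ 9.
  x = λ² - 8 - 8 = 81 - 16 ≡ 0; y = λ·(8 - 0) - 4 ≡ 3. → (0, 3)
3Q: (0, 3) + (8, 4). λ = (4 - 3)/(8 - 0) ≡ 1/8 mod 13. 8⁻¹ ≡ 5 (mod 13), so λ ≡ 5.
  x = λ² - 0 - 8 = 25 - 8 ≡ 4; y = λ·(0 - 4) - 3 ≡ 3. → (4, 3)

(4, 3)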